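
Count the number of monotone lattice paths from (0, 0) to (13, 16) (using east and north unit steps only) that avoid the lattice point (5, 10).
Number of paths = 58845906

Total paths from (0, 0) to (13, 16): C(29, 13) = 67863915. Paths through (5, 10): (paths (0, 0) → (5, 10)) × (paths (5, 10) → (13, 16)) = C(15, 5) · C(14, 8) = 3003 · 3003 = 9018009. Avoidance count = 67863915 − 9018009 = 58845906.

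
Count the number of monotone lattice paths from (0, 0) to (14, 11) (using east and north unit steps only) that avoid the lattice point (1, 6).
Number of paths = 4397424

Total paths from (0, 0) to (14, 11): C(25, 14) = 4457400. Paths through (1, 6): (paths (0, 0) → (1, 6)) × (paths (1, 6) → (14, 11)) = C(7, 1) · C(18, 13) = 7 · 8568 = 59976. Avoidance count = 4457400 − 59976 = 4397424.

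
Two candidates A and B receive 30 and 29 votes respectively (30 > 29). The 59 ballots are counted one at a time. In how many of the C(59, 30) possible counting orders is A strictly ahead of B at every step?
Strict-lead orderings = 1002242216651368

Total orderings of the 59 votes with 30 for A: C(59, 30) = 59132290782430712. By the Bertrand ballot formula (Cycle Lemma / reflection principle), the number of orderings in which A is strictly ahead of B throughout is (p − q)/(p + q) · C(p + q, p) = (30 − 29)/(30 + 29) · 59132290782430712 = 1002242216651368.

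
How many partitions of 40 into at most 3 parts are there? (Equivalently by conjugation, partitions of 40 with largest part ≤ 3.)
p(40, parts ≤ 3) = 154

Use the recurrence p(n, m) = p(n, m−1) + p(n−m, m): either the largest part is < m (count p(n, m−1)) or the largest part is exactly m (remove one copy of m, count p(n−m, m)). With p(0, ·) = 1 this gives p(40, parts ≤ 3) = 154. (By conjugating Young diagrams, this also counts partitions of 40 into at most 3 parts.)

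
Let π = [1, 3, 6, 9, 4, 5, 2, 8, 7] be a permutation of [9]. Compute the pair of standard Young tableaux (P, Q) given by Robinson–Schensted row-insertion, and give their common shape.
P = [1, 2, 4, 5, 7] / [3, 8] / [6, 9];  Q = [1, 2, 3, 4, 8] / [5, 6] / [7, 9];  common shape = (5, 2, 2)

Row-insert the values π_1, π_2, … into P one at a time, bumping the leftmost entry strictly greater than the inserted value down to the next row. The recording tableau Q records, in position (i, j), the step at which that cell was added to P.
  Insert 1 (step 1): P = [1];  Q = [1]
  Insert 3 (step 2): P = [1, 3];  Q = [1, 2]
  Insert 6 (step 3): P = [1, 3, 6];  Q = [1, 2, 3]
  Insert 9 (step 4): P = [1, 3, 6, 9];  Q = [1, 2, 3, 4]
  Insert 4 (step 5): P = [1, 3, 4, 9] / [6];  Q = [1, 2, 3, 4] / [5]
  Insert 5 (step 6): P = [1, 3, 4, 5] / [6, 9];  Q = [1, 2, 3, 4] / [5, 6]
  Insert 2 (step 7): P = [1, 2, 4, 5] / [3, 9] / [6];  Q = [1, 2, 3, 4] / [5, 6] / [7]
  Insert 8 (step 8): P = [1, 2, 4, 5, 8] / [3, 9] / [6];  Q = [1, 2, 3, 4, 8] / [5, 6] / [7]
  Insert 7 (step 9): P = [1, 2, 4, 5, 7] / [3, 8] / [6, 9];  Q = [1, 2, 3, 4, 8] / [5, 6] / [7, 9]
Final shape: (5, 2, 2).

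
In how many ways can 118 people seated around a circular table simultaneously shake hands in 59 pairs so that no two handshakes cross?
C_59 = 405944995127576985730643443367112

These noncrossing handshakes are counted by the Catalan number C_n = (1/(n + 1)) · C(2n, n). For n = 59: C_59 = (1/60) · C(118, 59) = 24356699707654619143838606602026720/60 = 405944995127576985730643443367112.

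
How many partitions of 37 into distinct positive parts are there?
q(37) = 760

A partition into distinct parts is a strictly decreasing sequence summing to n. The recurrence d(n, m) = d(n, m−1) + d(n−m, m−1) (use part m at most once) with q(n) = d(n, n) gives q(37) = 760. (Euler's theorem: # distinct-part partitions = # odd-part partitions.)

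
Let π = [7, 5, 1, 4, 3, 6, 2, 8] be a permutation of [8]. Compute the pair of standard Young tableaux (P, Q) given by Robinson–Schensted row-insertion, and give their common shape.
P = [1, 2, 6, 8] / [3] / [4] / [5] / [7];  Q = [1, 4, 6, 8] / [2] / [3] / [5] / [7];  common shape = (4, 1, 1, 1, 1)

Row-insert the values π_1, π_2, … into P one at a time, bumping the leftmost entry strictly greater than the inserted value down to the next row. The recording tableau Q records, in position (i, j), the step at which that cell was added to P.
  Insert 7 (step 1): P = [7];  Q = [1]
  Insert 5 (step 2): P = [5] / [7];  Q = [1] / [2]
  Insert 1 (step 3): P = [1] / [5] / [7];  Q = [1] / [2] / [3]
  Insert 4 (step 4): P = [1, 4] / [5] / [7];  Q = [1, 4] / [2] / [3]
  Insert 3 (step 5): P = [1, 3] / [4] / [5] / [7];  Q = [1, 4] / [2] / [3] / [5]
  Insert 6 (step 6): P = [1, 3, 6] / [4] / [5] / [7];  Q = [1, 4, 6] / [2] / [3] / [5]
  Insert 2 (step 7): P = [1, 2, 6] / [3] / [4] / [5] / [7];  Q = [1, 4, 6] / [2] / [3] / [5] / [7]
  Insert 8 (step 8): P = [1, 2, 6, 8] / [3] / [4] / [5] / [7];  Q = [1, 4, 6, 8] / [2] / [3] / [5] / [7]
Final shape: (4, 1, 1, 1, 1).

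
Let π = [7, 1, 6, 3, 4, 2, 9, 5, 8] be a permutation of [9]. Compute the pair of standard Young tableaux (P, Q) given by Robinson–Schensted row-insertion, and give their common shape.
P = [1, 2, 4, 5, 8] / [3, 9] / [6] / [7];  Q = [1, 3, 5, 7, 9] / [2, 8] / [4] / [6];  common shape = (5, 2, 1, 1)

Row-insert the values π_1, π_2, … into P one at a time, bumping the leftmost entry strictly greater than the inserted value down to the next row. The recording tableau Q records, in position (i, j), the step at which that cell was added to P.
  Insert 7 (step 1): P = [7];  Q = [1]
  Insert 1 (step 2): P = [1] / [7];  Q = [1] / [2]
  Insert 6 (step 3): P = [1, 6] / [7];  Q = [1, 3] / [2]
  Insert 3 (step 4): P = [1, 3] / [6] / [7];  Q = [1, 3] / [2] / [4]
  Insert 4 (step 5): P = [1, 3, 4] / [6] / [7];  Q = [1, 3, 5] / [2] / [4]
  Insert 2 (step 6): P = [1, 2, 4] / [3] / [6] / [7];  Q = [1, 3, 5] / [2] / [4] / [6]
  Insert 9 (step 7): P = [1, 2, 4, 9] / [3] / [6] / [7];  Q = [1, 3, 5, 7] / [2] / [4] / [6]
  Insert 5 (step 8): P = [1, 2, 4, 5] / [3, 9] / [6] / [7];  Q = [1, 3, 5, 7] / [2, 8] / [4] / [6]
  Insert 8 (step 9): P = [1, 2, 4, 5, 8] / [3, 9] / [6] / [7];  Q = [1, 3, 5, 7, 9] / [2, 8] / [4] / [6]
Final shape: (5, 2, 1, 1).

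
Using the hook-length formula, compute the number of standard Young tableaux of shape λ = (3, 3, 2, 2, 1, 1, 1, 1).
# SYT of shape (3, 3, 2, 2, 1, 1, 1, 1) = 12012

Hook-length formula: f^λ = n! / Π hook(c), product over all cells c of the Young diagram. For λ = (3, 3, 2, 2, 1, 1, 1, 1), n = 14 boxes. Hook lengths by row (left-to-right, top-to-bottom): [10, 5, 2]; [9, 4, 1]; [7, 2]; [6, 1]; [4]; [3]; [2]; [1]. Product of hooks = 7257600. So f^λ = 14! / 7257600 = 87178291200 / 7257600 = 12012.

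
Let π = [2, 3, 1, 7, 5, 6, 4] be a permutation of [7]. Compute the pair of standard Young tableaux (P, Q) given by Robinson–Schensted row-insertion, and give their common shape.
P = [1, 3, 4, 6] / [2, 5] / [7];  Q = [1, 2, 4, 6] / [3, 5] / [7];  common shape = (4, 2, 1)

Row-insert the values π_1, π_2, … into P one at a time, bumping the leftmost entry strictly greater than the inserted value down to the next row. The recording tableau Q records, in position (i, j), the step at which that cell was added to P.
  Insert 2 (step 1): P = [2];  Q = [1]
  Insert 3 (step 2): P = [2, 3];  Q = [1, 2]
  Insert 1 (step 3): P = [1, 3] / [2];  Q = [1, 2] / [3]
  Insert 7 (step 4): P = [1, 3, 7] / [2];  Q = [1, 2, 4] / [3]
  Insert 5 (step 5): P = [1, 3, 5] / [2, 7];  Q = [1, 2, 4] / [3, 5]
  Insert 6 (step 6): P = [1, 3, 5, 6] / [2, 7];  Q = [1, 2, 4, 6] / [3, 5]
  Insert 4 (step 7): P = [1, 3, 4, 6] / [2, 5] / [7];  Q = [1, 2, 4, 6] / [3, 5] / [7]
Final shape: (4, 2, 1).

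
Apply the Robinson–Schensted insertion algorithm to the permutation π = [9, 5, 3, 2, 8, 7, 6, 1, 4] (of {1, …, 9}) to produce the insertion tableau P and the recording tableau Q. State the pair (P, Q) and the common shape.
P = [1, 4] / [2, 6] / [3, 7] / [5, 8] / [9];  Q = [1, 5] / [2, 6] / [3, 7] / [4, 9] / [8];  common shape = (2, 2, 2, 2, 1)

Row-insert the values π_1, π_2, … into P one at a time, bumping the leftmost entry strictly greater than the inserted value down to the next row. The recording tableau Q records, in position (i, j), the step at which that cell was added to P.
  Insert 9 (step 1): P = [9];  Q = [1]
  Insert 5 (step 2): P = [5] / [9];  Q = [1] / [2]
  Insert 3 (step 3): P = [3] / [5] / [9];  Q = [1] / [2] / [3]
  Insert 2 (step 4): P = [2] / [3] / [5] / [9];  Q = [1] / [2] / [3] / [4]
  Insert 8 (step 5): P = [2, 8] / [3] / [5] / [9];  Q = [1, 5] / [2] / [3] / [4]
  Insert 7 (step 6): P = [2, 7] / [3, 8] / [5] / [9];  Q = [1, 5] / [2, 6] / [3] / [4]
  Insert 6 (step 7): P = [2, 6] / [3, 7] / [5, 8] / [9];  Q = [1, 5] / [2, 6] / [3, 7] / [4]
  Insert 1 (step 8): P = [1, 6] / [2, 7] / [3, 8] / [5] / [9];  Q = [1, 5] / [2, 6] / [3, 7] / [4] / [8]
  Insert 4 (step 9): P = [1, 4] / [2, 6] / [3, 7] / [5, 8] / [9];  Q = [1, 5] / [2, 6] / [3, 7] / [4, 9] / [8]
Final shape: (2, 2, 2, 2, 1).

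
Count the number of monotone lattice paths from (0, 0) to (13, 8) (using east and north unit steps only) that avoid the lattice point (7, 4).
Number of paths = 134190

Total paths from (0, 0) to (13, 8): C(21, 13) = 203490. Paths through (7, 4): (paths (0, 0) → (7, 4)) × (paths (7, 4) → (13, 8)) = C(11, 7) · C(10, 6) = 330 · 210 = 69300. Avoidance count = 203490 − 69300 = 134190.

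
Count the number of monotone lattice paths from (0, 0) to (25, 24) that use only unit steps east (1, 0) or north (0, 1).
Number of paths = 63205303218876

A monotone lattice path from (0, 0) to (25, 24) consists of 25 east steps and 24 north steps in some order, so it is determined by which 25 of the 49 steps are east. The count is C(49, 25) = 63205303218876.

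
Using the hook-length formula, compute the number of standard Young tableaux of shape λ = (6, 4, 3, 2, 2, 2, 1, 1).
# SYT of shape (6, 4, 3, 2, 2, 2, 1, 1) = 676889136

Hook-length formula: f^λ = n! / Π hook(c), product over all cells c of the Young diagram. For λ = (6, 4, 3, 2, 2, 2, 1, 1), n = 21 boxes. Hook lengths by row (left-to-right, top-to-bottom): [13, 10, 6, 4, 2, 1]; [10, 7, 3, 1]; [8, 5, 1]; [6, 3]; [5, 2]; [4, 1]; [2]; [1]. Product of hooks = 75479040000. So f^λ = 21! / 75479040000 = 51090942171709440000 / 75479040000 = 676889136.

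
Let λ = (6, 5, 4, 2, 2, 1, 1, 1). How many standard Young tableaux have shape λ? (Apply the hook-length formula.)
# SYT of shape (6, 5, 4, 2, 2, 1, 1, 1) = 3565506560

Hook-length formula: f^λ = n! / Π hook(c), product over all cells c of the Young diagram. For λ = (6, 5, 4, 2, 2, 1, 1, 1), n = 22 boxes. Hook lengths by row (left-to-right, top-to-bottom): [13, 9, 6, 5, 3, 1]; [11, 7, 4, 3, 1]; [9, 5, 2, 1]; [6, 2]; [5, 1]; [3]; [2]; [1]. Product of hooks = 315242928000. So f^λ = 22! / 315242928000 = 1124000727777607680000 / 315242928000 = 3565506560.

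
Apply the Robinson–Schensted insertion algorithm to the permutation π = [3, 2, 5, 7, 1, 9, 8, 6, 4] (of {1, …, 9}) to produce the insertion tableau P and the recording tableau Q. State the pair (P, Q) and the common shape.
P = [1, 4, 6, 8] / [2, 5] / [3, 7] / [9];  Q = [1, 3, 4, 6] / [2, 7] / [5, 8] / [9];  common shape = (4, 2, 2, 1)

Row-insert the values π_1, π_2, … into P one at a time, bumping the leftmost entry strictly greater than the inserted value down to the next row. The recording tableau Q records, in position (i, j), the step at which that cell was added to P.
  Insert 3 (step 1): P = [3];  Q = [1]
  Insert 2 (step 2): P = [2] / [3];  Q = [1] / [2]
  Insert 5 (step 3): P = [2, 5] / [3];  Q = [1, 3] / [2]
  Insert 7 (step 4): P = [2, 5, 7] / [3];  Q = [1, 3, 4] / [2]
  Insert 1 (step 5): P = [1, 5, 7] / [2] / [3];  Q = [1, 3, 4] / [2] / [5]
  Insert 9 (step 6): P = [1, 5, 7, 9] / [2] / [3];  Q = [1, 3, 4, 6] / [2] / [5]
  Insert 8 (step 7): P = [1, 5, 7, 8] / [2, 9] / [3];  Q = [1, 3, 4, 6] / [2, 7] / [5]
  Insert 6 (step 8): P = [1, 5, 6, 8] / [2, 7] / [3, 9];  Q = [1, 3, 4, 6] / [2, 7] / [5, 8]
  Insert 4 (step 9): P = [1, 4, 6, 8] / [2, 5] / [3, 7] / [9];  Q = [1, 3, 4, 6] / [2, 7] / [5, 8] / [9]
Final shape: (4, 2, 2, 1).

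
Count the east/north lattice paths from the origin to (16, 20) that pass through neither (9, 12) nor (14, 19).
Number of paths = 3658382640

Inclusion–exclusion. Total paths: C(36, 16) = 7307872110. Through P₁: C(21, 9)·C(15, 7) = 1891439550. Through P₂: C(33, 14)·C(3, 2) = 2456427600. Since P₁ is strictly southwest of P₂, a monotone path through both must visit P₁ then P₂; paths through both = C(21, 9)·C(12, 5)·C(3, 2) = 698377680. Avoid both = 7307872110 − 1891439550 − 2456427600 + 698377680 = 3658382640.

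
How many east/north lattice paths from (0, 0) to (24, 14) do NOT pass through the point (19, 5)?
Number of paths = 9584461092

Total paths from (0, 0) to (24, 14): C(38, 24) = 9669554100. Paths through (19, 5): (paths (0, 0) → (19, 5)) × (paths (19, 5) → (24, 14)) = C(24, 19) · C(14, 5) = 42504 · 2002 = 85093008. Avoidance count = 9669554100 − 85093008 = 9584461092.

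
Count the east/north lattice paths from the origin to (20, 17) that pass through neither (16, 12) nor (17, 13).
Number of paths = 10010155680

Inclusion–exclusion. Total paths: C(37, 20) = 15905368710. Through P₁: C(28, 16)·C(9, 4) = 3833141130. Through P₂: C(30, 17)·C(7, 3) = 4191594750. Since P₁ is strictly southwest of P₂, a monotone path through both must visit P₁ then P₂; paths through both = C(28, 16)·C(2, 1)·C(7, 3) = 2129522850. Avoid both = 15905368710 − 3833141130 − 4191594750 + 2129522850 = 10010155680.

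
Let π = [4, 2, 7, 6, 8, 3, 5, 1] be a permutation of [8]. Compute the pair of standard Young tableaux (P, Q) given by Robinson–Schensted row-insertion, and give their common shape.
P = [1, 3, 5] / [2, 6, 8] / [4] / [7];  Q = [1, 3, 5] / [2, 4, 7] / [6] / [8];  common shape = (3, 3, 1, 1)

Row-insert the values π_1, π_2, … into P one at a time, bumping the leftmost entry strictly greater than the inserted value down to the next row. The recording tableau Q records, in position (i, j), the step at which that cell was added to P.
  Insert 4 (step 1): P = [4];  Q = [1]
  Insert 2 (step 2): P = [2] / [4];  Q = [1] / [2]
  Insert 7 (step 3): P = [2, 7] / [4];  Q = [1, 3] / [2]
  Insert 6 (step 4): P = [2, 6] / [4, 7];  Q = [1, 3] / [2, 4]
  Insert 8 (step 5): P = [2, 6, 8] / [4, 7];  Q = [1, 3, 5] / [2, 4]
  Insert 3 (step 6): P = [2, 3, 8] / [4, 6] / [7];  Q = [1, 3, 5] / [2, 4] / [6]
  Insert 5 (step 7): P = [2, 3, 5] / [4, 6, 8] / [7];  Q = [1, 3, 5] / [2, 4, 7] / [6]
  Insert 1 (step 8): P = [1, 3, 5] / [2, 6, 8] / [4] / [7];  Q = [1, 3, 5] / [2, 4, 7] / [6] / [8]
Final shape: (3, 3, 1, 1).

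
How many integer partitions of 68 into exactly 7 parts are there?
p(68, 7 parts) = 47527

Partitions of n into exactly k parts are in bijection with partitions of n − k into at most k parts (subtract 1 from each part). So p(68, exactly 7) = p(61, parts ≤ 7). Computing via the recurrence p(m, j) = p(m, j−1) + p(m−j, j) gives 47527.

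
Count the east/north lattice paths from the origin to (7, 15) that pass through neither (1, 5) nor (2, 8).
Number of paths = 105864

Inclusion–exclusion. Total paths: C(22, 7) = 170544. Through P₁: C(6, 1)·C(16, 6) = 48048. Through P₂: C(10, 2)·C(12, 5) = 35640. Since P₁ is strictly southwest of P₂, a monotone path through both must visit P₁ then P₂; paths through both = C(6, 1)·C(4, 1)·C(12, 5) = 19008. Avoid both = 170544 − 48048 − 35640 + 19008 = 105864.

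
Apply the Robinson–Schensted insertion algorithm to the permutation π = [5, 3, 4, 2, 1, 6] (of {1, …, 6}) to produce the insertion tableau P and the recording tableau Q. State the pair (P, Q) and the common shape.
P = [1, 4, 6] / [2] / [3] / [5];  Q = [1, 3, 6] / [2] / [4] / [5];  common shape = (3, 1, 1, 1)

Row-insert the values π_1, π_2, … into P one at a time, bumping the leftmost entry strictly greater than the inserted value down to the next row. The recording tableau Q records, in position (i, j), the step at which that cell was added to P.
  Insert 5 (step 1): P = [5];  Q = [1]
  Insert 3 (step 2): P = [3] / [5];  Q = [1] / [2]
  Insert 4 (step 3): P = [3, 4] / [5];  Q = [1, 3] / [2]
  Insert 2 (step 4): P = [2, 4] / [3] / [5];  Q = [1, 3] / [2] / [4]
  Insert 1 (step 5): P = [1, 4] / [2] / [3] / [5];  Q = [1, 3] / [2] / [4] / [5]
  Insert 6 (step 6): P = [1, 4, 6] / [2] / [3] / [5];  Q = [1, 3, 6] / [2] / [4] / [5]
Final shape: (3, 1, 1, 1).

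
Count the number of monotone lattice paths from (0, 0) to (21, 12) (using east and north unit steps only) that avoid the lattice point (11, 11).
Number of paths = 347057568

Total paths from (0, 0) to (21, 12): C(33, 21) = 354817320. Paths through (11, 11): (paths (0, 0) → (11, 11)) × (paths (11, 11) → (21, 12)) = C(22, 11) · C(11, 10) = 705432 · 11 = 7759752. Avoidance count = 354817320 − 7759752 = 347057568.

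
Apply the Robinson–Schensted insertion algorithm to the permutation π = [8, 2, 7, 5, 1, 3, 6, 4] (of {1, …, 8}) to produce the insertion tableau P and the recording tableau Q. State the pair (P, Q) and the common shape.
P = [1, 3, 4] / [2, 5, 6] / [7] / [8];  Q = [1, 3, 7] / [2, 6, 8] / [4] / [5];  common shape = (3, 3, 1, 1)

Row-insert the values π_1, π_2, … into P one at a time, bumping the leftmost entry strictly greater than the inserted value down to the next row. The recording tableau Q records, in position (i, j), the step at which that cell was added to P.
  Insert 8 (step 1): P = [8];  Q = [1]
  Insert 2 (step 2): P = [2] / [8];  Q = [1] / [2]
  Insert 7 (step 3): P = [2, 7] / [8];  Q = [1, 3] / [2]
  Insert 5 (step 4): P = [2, 5] / [7] / [8];  Q = [1, 3] / [2] / [4]
  Insert 1 (step 5): P = [1, 5] / [2] / [7] / [8];  Q = [1, 3] / [2] / [4] / [5]
  Insert 3 (step 6): P = [1, 3] / [2, 5] / [7] / [8];  Q = [1, 3] / [2, 6] / [4] / [5]
  Insert 6 (step 7): P = [1, 3, 6] / [2, 5] / [7] / [8];  Q = [1, 3, 7] / [2, 6] / [4] / [5]
  Insert 4 (step 8): P = [1, 3, 4] / [2, 5, 6] / [7] / [8];  Q = [1, 3, 7] / [2, 6, 8] / [4] / [5]
Final shape: (3, 3, 1, 1).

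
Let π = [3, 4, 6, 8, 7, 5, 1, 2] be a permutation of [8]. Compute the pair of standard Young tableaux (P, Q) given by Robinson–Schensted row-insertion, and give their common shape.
P = [1, 2, 5, 7] / [3, 4] / [6] / [8];  Q = [1, 2, 3, 4] / [5, 8] / [6] / [7];  common shape = (4, 2, 1, 1)

Row-insert the values π_1, π_2, … into P one at a time, bumping the leftmost entry strictly greater than the inserted value down to the next row. The recording tableau Q records, in position (i, j), the step at which that cell was added to P.
  Insert 3 (step 1): P = [3];  Q = [1]
  Insert 4 (step 2): P = [3, 4];  Q = [1, 2]
  Insert 6 (step 3): P = [3, 4, 6];  Q = [1, 2, 3]
  Insert 8 (step 4): P = [3, 4, 6, 8];  Q = [1, 2, 3, 4]
  Insert 7 (step 5): P = [3, 4, 6, 7] / [8];  Q = [1, 2, 3, 4] / [5]
  Insert 5 (step 6): P = [3, 4, 5, 7] / [6] / [8];  Q = [1, 2, 3, 4] / [5] / [6]
  Insert 1 (step 7): P = [1, 4, 5, 7] / [3] / [6] / [8];  Q = [1, 2, 3, 4] / [5] / [6] / [7]
  Insert 2 (step 8): P = [1, 2, 5, 7] / [3, 4] / [6] / [8];  Q = [1, 2, 3, 4] / [5, 8] / [6] / [7]
Final shape: (4, 2, 1, 1).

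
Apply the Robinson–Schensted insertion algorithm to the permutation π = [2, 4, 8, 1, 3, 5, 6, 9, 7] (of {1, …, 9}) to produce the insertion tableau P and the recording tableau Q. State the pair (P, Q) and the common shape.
P = [1, 3, 5, 6, 7] / [2, 4, 8, 9];  Q = [1, 2, 3, 7, 8] / [4, 5, 6, 9];  common shape = (5, 4)

Row-insert the values π_1, π_2, … into P one at a time, bumping the leftmost entry strictly greater than the inserted value down to the next row. The recording tableau Q records, in position (i, j), the step at which that cell was added to P.
  Insert 2 (step 1): P = [2];  Q = [1]
  Insert 4 (step 2): P = [2, 4];  Q = [1, 2]
  Insert 8 (step 3): P = [2, 4, 8];  Q = [1, 2, 3]
  Insert 1 (step 4): P = [1, 4, 8] / [2];  Q = [1, 2, 3] / [4]
  Insert 3 (step 5): P = [1, 3, 8] / [2, 4];  Q = [1, 2, 3] / [4, 5]
  Insert 5 (step 6): P = [1, 3, 5] / [2, 4, 8];  Q = [1, 2, 3] / [4, 5, 6]
  Insert 6 (step 7): P = [1, 3, 5, 6] / [2, 4, 8];  Q = [1, 2, 3, 7] / [4, 5, 6]
  Insert 9 (step 8): P = [1, 3, 5, 6, 9] / [2, 4, 8];  Q = [1, 2, 3, 7, 8] / [4, 5, 6]
  Insert 7 (step 9): P = [1, 3, 5, 6, 7] / [2, 4, 8, 9];  Q = [1, 2, 3, 7, 8] / [4, 5, 6, 9]
Final shape: (5, 4).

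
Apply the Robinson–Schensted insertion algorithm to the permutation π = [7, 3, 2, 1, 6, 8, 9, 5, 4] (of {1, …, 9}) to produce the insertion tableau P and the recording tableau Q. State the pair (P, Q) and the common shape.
P = [1, 4, 8, 9] / [2, 5] / [3, 6] / [7];  Q = [1, 5, 6, 7] / [2, 8] / [3, 9] / [4];  common shape = (4, 2, 2, 1)

Row-insert the values π_1, π_2, … into P one at a time, bumping the leftmost entry strictly greater than the inserted value down to the next row. The recording tableau Q records, in position (i, j), the step at which that cell was added to P.
  Insert 7 (step 1): P = [7];  Q = [1]
  Insert 3 (step 2): P = [3] / [7];  Q = [1] / [2]
  Insert 2 (step 3): P = [2] / [3] / [7];  Q = [1] / [2] / [3]
  Insert 1 (step 4): P = [1] / [2] / [3] / [7];  Q = [1] / [2] / [3] / [4]
  Insert 6 (step 5): P = [1, 6] / [2] / [3] / [7];  Q = [1, 5] / [2] / [3] / [4]
  Insert 8 (step 6): P = [1, 6, 8] / [2] / [3] / [7];  Q = [1, 5, 6] / [2] / [3] / [4]
  Insert 9 (step 7): P = [1, 6, 8, 9] / [2] / [3] / [7];  Q = [1, 5, 6, 7] / [2] / [3] / [4]
  Insert 5 (step 8): P = [1, 5, 8, 9] / [2, 6] / [3] / [7];  Q = [1, 5, 6, 7] / [2, 8] / [3] / [4]
  Insert 4 (step 9): P = [1, 4, 8, 9] / [2, 5] / [3, 6] / [7];  Q = [1, 5, 6, 7] / [2, 8] / [3, 9] / [4]
Final shape: (4, 2, 2, 1).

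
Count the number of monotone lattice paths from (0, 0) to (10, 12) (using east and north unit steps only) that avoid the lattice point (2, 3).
Number of paths = 403546

Total paths from (0, 0) to (10, 12): C(22, 10) = 646646. Paths through (2, 3): (paths (0, 0) → (2, 3)) × (paths (2, 3) → (10, 12)) = C(5, 2) · C(17, 8) = 10 · 24310 = 243100. Avoidance count = 646646 − 243100 = 403546.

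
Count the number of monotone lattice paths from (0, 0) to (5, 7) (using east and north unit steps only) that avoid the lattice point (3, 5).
Number of paths = 456

Total paths from (0, 0) to (5, 7): C(12, 5) = 792. Paths through (3, 5): (paths (0, 0) → (3, 5)) × (paths (3, 5) → (5, 7)) = C(8, 3) · C(4, 2) = 56 · 6 = 336. Avoidance count = 792 − 336 = 456.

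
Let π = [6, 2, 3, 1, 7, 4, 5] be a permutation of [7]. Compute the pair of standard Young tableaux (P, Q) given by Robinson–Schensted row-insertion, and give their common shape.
P = [1, 3, 4, 5] / [2, 7] / [6];  Q = [1, 3, 5, 7] / [2, 6] / [4];  common shape = (4, 2, 1)

Row-insert the values π_1, π_2, … into P one at a time, bumping the leftmost entry strictly greater than the inserted value down to the next row. The recording tableau Q records, in position (i, j), the step at which that cell was added to P.
  Insert 6 (step 1): P = [6];  Q = [1]
  Insert 2 (step 2): P = [2] / [6];  Q = [1] / [2]
  Insert 3 (step 3): P = [2, 3] / [6];  Q = [1, 3] / [2]
  Insert 1 (step 4): P = [1, 3] / [2] / [6];  Q = [1, 3] / [2] / [4]
  Insert 7 (step 5): P = [1, 3, 7] / [2] / [6];  Q = [1, 3, 5] / [2] / [4]
  Insert 4 (step 6): P = [1, 3, 4] / [2, 7] / [6];  Q = [1, 3, 5] / [2, 6] / [4]
  Insert 5 (step 7): P = [1, 3, 4, 5] / [2, 7] / [6];  Q = [1, 3, 5, 7] / [2, 6] / [4]
Final shape: (4, 2, 1).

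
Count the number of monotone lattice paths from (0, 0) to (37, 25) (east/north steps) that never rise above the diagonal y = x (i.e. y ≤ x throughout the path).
Number of paths = 50428212886159017

By the reflection principle (André's argument), the number of monotone paths to (37, 25) with n ≤ m that never go above y = x is C(62, 37) − C(62, 38) = 147405545359541742 − 96977332473382725 = 50428212886159017.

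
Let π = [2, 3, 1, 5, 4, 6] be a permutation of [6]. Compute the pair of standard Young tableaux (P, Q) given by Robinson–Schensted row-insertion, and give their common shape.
P = [1, 3, 4, 6] / [2, 5];  Q = [1, 2, 4, 6] / [3, 5];  common shape = (4, 2)

Row-insert the values π_1, π_2, … into P one at a time, bumping the leftmost entry strictly greater than the inserted value down to the next row. The recording tableau Q records, in position (i, j), the step at which that cell was added to P.
  Insert 2 (step 1): P = [2];  Q = [1]
  Insert 3 (step 2): P = [2, 3];  Q = [1, 2]
  Insert 1 (step 3): P = [1, 3] / [2];  Q = [1, 2] / [3]
  Insert 5 (step 4): P = [1, 3, 5] / [2];  Q = [1, 2, 4] / [3]
  Insert 4 (step 5): P = [1, 3, 4] / [2, 5];  Q = [1, 2, 4] / [3, 5]
  Insert 6 (step 6): P = [1, 3, 4, 6] / [2, 5];  Q = [1, 2, 4, 6] / [3, 5]
Final shape: (4, 2).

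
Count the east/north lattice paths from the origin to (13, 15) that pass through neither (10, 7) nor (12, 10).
Number of paths = 31520244

Inclusion–exclusion. Total paths: C(28, 13) = 37442160. Through P₁: C(17, 10)·C(11, 3) = 3208920. Through P₂: C(22, 12)·C(6, 1) = 3879876. Since P₁ is strictly southwest of P₂, a monotone path through both must visit P₁ then P₂; paths through both = C(17, 10)·C(5, 2)·C(6, 1) = 1166880. Avoid both = 37442160 − 3208920 − 3879876 + 1166880 = 31520244.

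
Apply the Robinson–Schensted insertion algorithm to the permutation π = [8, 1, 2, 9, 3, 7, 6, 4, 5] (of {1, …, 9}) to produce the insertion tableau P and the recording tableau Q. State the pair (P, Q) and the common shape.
P = [1, 2, 3, 4, 5] / [6, 9] / [7] / [8];  Q = [1, 3, 4, 6, 9] / [2, 5] / [7] / [8];  common shape = (5, 2, 1, 1)

Row-insert the values π_1, π_2, … into P one at a time, bumping the leftmost entry strictly greater than the inserted value down to the next row. The recording tableau Q records, in position (i, j), the step at which that cell was added to P.
  Insert 8 (step 1): P = [8];  Q = [1]
  Insert 1 (step 2): P = [1] / [8];  Q = [1] / [2]
  Insert 2 (step 3): P = [1, 2] / [8];  Q = [1, 3] / [2]
  Insert 9 (step 4): P = [1, 2, 9] / [8];  Q = [1, 3, 4] / [2]
  Insert 3 (step 5): P = [1, 2, 3] / [8, 9];  Q = [1, 3, 4] / [2, 5]
  Insert 7 (step 6): P = [1, 2, 3, 7] / [8, 9];  Q = [1, 3, 4, 6] / [2, 5]
  Insert 6 (step 7): P = [1, 2, 3, 6] / [7, 9] / [8];  Q = [1, 3, 4, 6] / [2, 5] / [7]
  Insert 4 (step 8): P = [1, 2, 3, 4] / [6, 9] / [7] / [8];  Q = [1, 3, 4, 6] / [2, 5] / [7] / [8]
  Insert 5 (step 9): P = [1, 2, 3, 4, 5] / [6, 9] / [7] / [8];  Q = [1, 3, 4, 6, 9] / [2, 5] / [7] / [8]
Final shape: (5, 2, 1, 1).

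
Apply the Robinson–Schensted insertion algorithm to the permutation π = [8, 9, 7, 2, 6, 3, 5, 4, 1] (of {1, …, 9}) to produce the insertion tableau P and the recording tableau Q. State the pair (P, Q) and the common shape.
P = [1, 3, 4] / [2, 9] / [5] / [6] / [7] / [8];  Q = [1, 2, 7] / [3, 5] / [4] / [6] / [8] / [9];  common shape = (3, 2, 1, 1, 1, 1)

Row-insert the values π_1, π_2, … into P one at a time, bumping the leftmost entry strictly greater than the inserted value down to the next row. The recording tableau Q records, in position (i, j), the step at which that cell was added to P.
  Insert 8 (step 1): P = [8];  Q = [1]
  Insert 9 (step 2): P = [8, 9];  Q = [1, 2]
  Insert 7 (step 3): P = [7, 9] / [8];  Q = [1, 2] / [3]
  Insert 2 (step 4): P = [2, 9] / [7] / [8];  Q = [1, 2] / [3] / [4]
  Insert 6 (step 5): P = [2, 6] / [7, 9] / [8];  Q = [1, 2] / [3, 5] / [4]
  Insert 3 (step 6): P = [2, 3] / [6, 9] / [7] / [8];  Q = [1, 2] / [3, 5] / [4] / [6]
  Insert 5 (step 7): P = [2, 3, 5] / [6, 9] / [7] / [8];  Q = [1, 2, 7] / [3, 5] / [4] / [6]
  Insert 4 (step 8): P = [2, 3, 4] / [5, 9] / [6] / [7] / [8];  Q = [1, 2, 7] / [3, 5] / [4] / [6] / [8]
  Insert 1 (step 9): P = [1, 3, 4] / [2, 9] / [5] / [6] / [7] / [8];  Q = [1, 2, 7] / [3, 5] / [4] / [6] / [8] / [9]
Final shape: (3, 2, 1, 1, 1, 1).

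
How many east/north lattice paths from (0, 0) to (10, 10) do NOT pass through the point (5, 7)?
Number of paths = 140404

Total paths from (0, 0) to (10, 10): C(20, 10) = 184756. Paths through (5, 7): (paths (0, 0) → (5, 7)) × (paths (5, 7) → (10, 10)) = C(12, 5) · C(8, 5) = 792 · 56 = 44352. Avoidance count = 184756 − 44352 = 140404.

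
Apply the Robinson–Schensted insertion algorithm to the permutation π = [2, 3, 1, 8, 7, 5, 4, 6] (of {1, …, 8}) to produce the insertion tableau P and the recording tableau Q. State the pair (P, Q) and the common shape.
P = [1, 3, 4, 6] / [2, 5] / [7] / [8];  Q = [1, 2, 4, 8] / [3, 5] / [6] / [7];  common shape = (4, 2, 1, 1)

Row-insert the values π_1, π_2, … into P one at a time, bumping the leftmost entry strictly greater than the inserted value down to the next row. The recording tableau Q records, in position (i, j), the step at which that cell was added to P.
  Insert 2 (step 1): P = [2];  Q = [1]
  Insert 3 (step 2): P = [2, 3];  Q = [1, 2]
  Insert 1 (step 3): P = [1, 3] / [2];  Q = [1, 2] / [3]
  Insert 8 (step 4): P = [1, 3, 8] / [2];  Q = [1, 2, 4] / [3]
  Insert 7 (step 5): P = [1, 3, 7] / [2, 8];  Q = [1, 2, 4] / [3, 5]
  Insert 5 (step 6): P = [1, 3, 5] / [2, 7] / [8];  Q = [1, 2, 4] / [3, 5] / [6]
  Insert 4 (step 7): P = [1, 3, 4] / [2, 5] / [7] / [8];  Q = [1, 2, 4] / [3, 5] / [6] / [7]
  Insert 6 (step 8): P = [1, 3, 4, 6] / [2, 5] / [7] / [8];  Q = [1, 2, 4, 8] / [3, 5] / [6] / [7]
Final shape: (4, 2, 1, 1).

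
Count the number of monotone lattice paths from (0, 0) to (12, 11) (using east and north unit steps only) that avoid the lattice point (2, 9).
Number of paths = 1348448

Total paths from (0, 0) to (12, 11): C(23, 12) = 1352078. Paths through (2, 9): (paths (0, 0) → (2, 9)) × (paths (2, 9) → (12, 11)) = C(11, 2) · C(12, 10) = 55 · 66 = 3630. Avoidance count = 1352078 − 3630 = 1348448.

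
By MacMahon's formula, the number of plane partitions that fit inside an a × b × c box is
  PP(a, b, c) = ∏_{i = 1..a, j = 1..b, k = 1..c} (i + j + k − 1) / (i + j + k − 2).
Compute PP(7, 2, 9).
PP(7, 2, 9) = 27810640

Evaluate the triple product over i = 1..7, j = 1..2, k = 1..9. The factors are (2/1) · (3/2) · (4/3) · (5/4) · (6/5) · (7/6) · (8/7) · (9/8) · … (126 factors total). The numerators and denominators telescope so the product is an integer; carrying out the multiplication exactly gives PP(7, 2, 9) = 27810640.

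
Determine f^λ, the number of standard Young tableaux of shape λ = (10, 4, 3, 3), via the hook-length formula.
# SYT of shape (10, 4, 3, 3) = 14244300

Hook-length formula: f^λ = n! / Π hook(c), product over all cells c of the Young diagram. For λ = (10, 4, 3, 3), n = 20 boxes. Hook lengths by row (left-to-right, top-to-bottom): [13, 12, 11, 8, 6, 5, 4, 3, 2, 1]; [6, 5, 4, 1]; [4, 3, 2]; [3, 2, 1]. Product of hooks = 170798284800. So f^λ = 20! / 170798284800 = 2432902008176640000 / 170798284800 = 14244300.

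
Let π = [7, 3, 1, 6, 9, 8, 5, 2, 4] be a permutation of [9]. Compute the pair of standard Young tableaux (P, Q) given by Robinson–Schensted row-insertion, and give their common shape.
P = [1, 2, 4] / [3, 5, 8] / [6, 9] / [7];  Q = [1, 4, 5] / [2, 6, 9] / [3, 7] / [8];  common shape = (3, 3, 2, 1)

Row-insert the values π_1, π_2, … into P one at a time, bumping the leftmost entry strictly greater than the inserted value down to the next row. The recording tableau Q records, in position (i, j), the step at which that cell was added to P.
  Insert 7 (step 1): P = [7];  Q = [1]
  Insert 3 (step 2): P = [3] / [7];  Q = [1] / [2]
  Insert 1 (step 3): P = [1] / [3] / [7];  Q = [1] / [2] / [3]
  Insert 6 (step 4): P = [1, 6] / [3] / [7];  Q = [1, 4] / [2] / [3]
  Insert 9 (step 5): P = [1, 6, 9] / [3] / [7];  Q = [1, 4, 5] / [2] / [3]
  Insert 8 (step 6): P = [1, 6, 8] / [3, 9] / [7];  Q = [1, 4, 5] / [2, 6] / [3]
  Insert 5 (step 7): P = [1, 5, 8] / [3, 6] / [7, 9];  Q = [1, 4, 5] / [2, 6] / [3, 7]
  Insert 2 (step 8): P = [1, 2, 8] / [3, 5] / [6, 9] / [7];  Q = [1, 4, 5] / [2, 6] / [3, 7] / [8]
  Insert 4 (step 9): P = [1, 2, 4] / [3, 5, 8] / [6, 9] / [7];  Q = [1, 4, 5] / [2, 6, 9] / [3, 7] / [8]
Final shape: (3, 3, 2, 1).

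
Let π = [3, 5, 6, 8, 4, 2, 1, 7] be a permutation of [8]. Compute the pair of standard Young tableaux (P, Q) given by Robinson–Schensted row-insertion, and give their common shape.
P = [1, 4, 6, 7] / [2, 8] / [3] / [5];  Q = [1, 2, 3, 4] / [5, 8] / [6] / [7];  common shape = (4, 2, 1, 1)

Row-insert the values π_1, π_2, … into P one at a time, bumping the leftmost entry strictly greater than the inserted value down to the next row. The recording tableau Q records, in position (i, j), the step at which that cell was added to P.
  Insert 3 (step 1): P = [3];  Q = [1]
  Insert 5 (step 2): P = [3, 5];  Q = [1, 2]
  Insert 6 (step 3): P = [3, 5, 6];  Q = [1, 2, 3]
  Insert 8 (step 4): P = [3, 5, 6, 8];  Q = [1, 2, 3, 4]
  Insert 4 (step 5): P = [3, 4, 6, 8] / [5];  Q = [1, 2, 3, 4] / [5]
  Insert 2 (step 6): P = [2, 4, 6, 8] / [3] / [5];  Q = [1, 2, 3, 4] / [5] / [6]
  Insert 1 (step 7): P = [1, 4, 6, 8] / [2] / [3] / [5];  Q = [1, 2, 3, 4] / [5] / [6] / [7]
  Insert 7 (step 8): P = [1, 4, 6, 7] / [2, 8] / [3] / [5];  Q = [1, 2, 3, 4] / [5, 8] / [6] / [7]
Final shape: (4, 2, 1, 1).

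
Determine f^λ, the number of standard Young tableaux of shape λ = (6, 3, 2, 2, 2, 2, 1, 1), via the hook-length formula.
# SYT of shape (6, 3, 2, 2, 2, 2, 1, 1) = 14325696

Hook-length formula: f^λ = n! / Π hook(c), product over all cells c of the Young diagram. For λ = (6, 3, 2, 2, 2, 2, 1, 1), n = 19 boxes. Hook lengths by row (left-to-right, top-to-bottom): [13, 10, 5, 3, 2, 1]; [9, 6, 1]; [7, 4]; [6, 3]; [5, 2]; [4, 1]; [2]; [1]. Product of hooks = 8491392000. So f^λ = 19! / 8491392000 = 121645100408832000 / 8491392000 = 14325696.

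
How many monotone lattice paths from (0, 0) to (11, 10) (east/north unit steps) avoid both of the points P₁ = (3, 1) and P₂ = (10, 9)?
Number of paths = 122200

Inclusion–exclusion. Total paths: C(21, 11) = 352716. Through P₁: C(4, 3)·C(17, 8) = 97240. Through P₂: C(19, 10)·C(2, 1) = 184756. Since P₁ is strictly southwest of P₂, a monotone path through both must visit P₁ then P₂; paths through both = C(4, 3)·C(15, 7)·C(2, 1) = 51480. Avoid both = 352716 − 97240 − 184756 + 51480 = 122200.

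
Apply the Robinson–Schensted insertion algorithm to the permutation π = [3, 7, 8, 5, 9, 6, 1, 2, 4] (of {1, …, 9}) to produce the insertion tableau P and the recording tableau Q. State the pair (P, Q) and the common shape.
P = [1, 2, 4, 9] / [3, 5, 6] / [7, 8];  Q = [1, 2, 3, 5] / [4, 6, 9] / [7, 8];  common shape = (4, 3, 2)

Row-insert the values π_1, π_2, … into P one at a time, bumping the leftmost entry strictly greater than the inserted value down to the next row. The recording tableau Q records, in position (i, j), the step at which that cell was added to P.
  Insert 3 (step 1): P = [3];  Q = [1]
  Insert 7 (step 2): P = [3, 7];  Q = [1, 2]
  Insert 8 (step 3): P = [3, 7, 8];  Q = [1, 2, 3]
  Insert 5 (step 4): P = [3, 5, 8] / [7];  Q = [1, 2, 3] / [4]
  Insert 9 (step 5): P = [3, 5, 8, 9] / [7];  Q = [1, 2, 3, 5] / [4]
  Insert 6 (step 6): P = [3, 5, 6, 9] / [7, 8];  Q = [1, 2, 3, 5] / [4, 6]
  Insert 1 (step 7): P = [1, 5, 6, 9] / [3, 8] / [7];  Q = [1, 2, 3, 5] / [4, 6] / [7]
  Insert 2 (step 8): P = [1, 2, 6, 9] / [3, 5] / [7, 8];  Q = [1, 2, 3, 5] / [4, 6] / [7, 8]
  Insert 4 (step 9): P = [1, 2, 4, 9] / [3, 5, 6] / [7, 8];  Q = [1, 2, 3, 5] / [4, 6, 9] / [7, 8]
Final shape: (4, 3, 2).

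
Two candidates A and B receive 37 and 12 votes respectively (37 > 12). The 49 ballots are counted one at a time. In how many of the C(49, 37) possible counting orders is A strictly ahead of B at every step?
Strict-lead orderings = 47073334100

Total orderings of the 49 votes with 37 for A: C(49, 37) = 92263734836. By the Bertrand ballot formula (Cycle Lemma / reflection principle), the number of orderings in which A is strictly ahead of B throughout is (p − q)/(p + q) · C(p + q, p) = (37 − 12)/(37 + 12) · 92263734836 = 47073334100.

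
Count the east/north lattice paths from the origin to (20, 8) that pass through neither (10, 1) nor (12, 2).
Number of paths = 2720003

Inclusion–exclusion. Total paths: C(28, 20) = 3108105. Through P₁: C(11, 10)·C(17, 10) = 213928. Through P₂: C(14, 12)·C(14, 8) = 273273. Since P₁ is strictly southwest of P₂, a monotone path through both must visit P₁ then P₂; paths through both = C(11, 10)·C(3, 2)·C(14, 8) = 99099. Avoid both = 3108105 − 213928 − 273273 + 99099 = 2720003.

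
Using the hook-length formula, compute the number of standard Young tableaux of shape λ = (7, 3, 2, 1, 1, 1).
# SYT of shape (7, 3, 2, 1, 1, 1) = 150150

Hook-length formula: f^λ = n! / Π hook(c), product over all cells c of the Young diagram. For λ = (7, 3, 2, 1, 1, 1), n = 15 boxes. Hook lengths by row (left-to-right, top-to-bottom): [12, 8, 6, 4, 3, 2, 1]; [7, 3, 1]; [5, 1]; [3]; [2]; [1]. Product of hooks = 8709120. So f^λ = 15! / 8709120 = 1307674368000 / 8709120 = 150150.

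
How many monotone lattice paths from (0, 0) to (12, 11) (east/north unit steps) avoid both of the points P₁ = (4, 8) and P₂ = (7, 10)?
Number of paths = 1183415

Inclusion–exclusion. Total paths: C(23, 12) = 1352078. Through P₁: C(12, 4)·C(11, 8) = 81675. Through P₂: C(17, 7)·C(6, 5) = 116688. Since P₁ is strictly southwest of P₂, a monotone path through both must visit P₁ then P₂; paths through both = C(12, 4)·C(5, 3)·C(6, 5) = 29700. Avoid both = 1352078 − 81675 − 116688 + 29700 = 1183415.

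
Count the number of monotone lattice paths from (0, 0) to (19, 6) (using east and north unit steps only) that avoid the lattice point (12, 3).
Number of paths = 122500

Total paths from (0, 0) to (19, 6): C(25, 19) = 177100. Paths through (12, 3): (paths (0, 0) → (12, 3)) × (paths (12, 3) → (19, 6)) = C(15, 12) · C(10, 7) = 455 · 120 = 54600. Avoidance count = 177100 − 54600 = 122500.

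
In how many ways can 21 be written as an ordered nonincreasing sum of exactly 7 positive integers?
p(21, 7 parts) = 105

Partitions of n into exactly k parts are in bijection with partitions of n − k into at most k parts (subtract 1 from each part). So p(21, exactly 7) = p(14, parts ≤ 7). Computing via the recurrence p(m, j) = p(m, j−1) + p(m−j, j) gives 105.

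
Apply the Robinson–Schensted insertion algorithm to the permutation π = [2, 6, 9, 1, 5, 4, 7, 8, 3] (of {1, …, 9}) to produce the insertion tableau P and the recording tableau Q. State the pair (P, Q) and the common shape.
P = [1, 3, 7, 8] / [2, 4, 9] / [5] / [6];  Q = [1, 2, 3, 8] / [4, 5, 7] / [6] / [9];  common shape = (4, 3, 1, 1)

Row-insert the values π_1, π_2, … into P one at a time, bumping the leftmost entry strictly greater than the inserted value down to the next row. The recording tableau Q records, in position (i, j), the step at which that cell was added to P.
  Insert 2 (step 1): P = [2];  Q = [1]
  Insert 6 (step 2): P = [2, 6];  Q = [1, 2]
  Insert 9 (step 3): P = [2, 6, 9];  Q = [1, 2, 3]
  Insert 1 (step 4): P = [1, 6, 9] / [2];  Q = [1, 2, 3] / [4]
  Insert 5 (step 5): P = [1, 5, 9] / [2, 6];  Q = [1, 2, 3] / [4, 5]
  Insert 4 (step 6): P = [1, 4, 9] / [2, 5] / [6];  Q = [1, 2, 3] / [4, 5] / [6]
  Insert 7 (step 7): P = [1, 4, 7] / [2, 5, 9] / [6];  Q = [1, 2, 3] / [4, 5, 7] / [6]
  Insert 8 (step 8): P = [1, 4, 7, 8] / [2, 5, 9] / [6];  Q = [1, 2, 3, 8] / [4, 5, 7] / [6]
  Insert 3 (step 9): P = [1, 3, 7, 8] / [2, 4, 9] / [5] / [6];  Q = [1, 2, 3, 8] / [4, 5, 7] / [6] / [9]
Final shape: (4, 3, 1, 1).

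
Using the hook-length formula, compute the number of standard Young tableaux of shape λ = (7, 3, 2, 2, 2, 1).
# SYT of shape (7, 3, 2, 2, 2, 1) = 1633632

Hook-length formula: f^λ = n! / Π hook(c), product over all cells c of the Young diagram. For λ = (7, 3, 2, 2, 2, 1), n = 17 boxes. Hook lengths by row (left-to-right, top-to-bottom): [12, 10, 6, 4, 3, 2, 1]; [7, 5, 1]; [5, 3]; [4, 2]; [3, 1]; [1]. Product of hooks = 217728000. So f^λ = 17! / 217728000 = 355687428096000 / 217728000 = 1633632.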